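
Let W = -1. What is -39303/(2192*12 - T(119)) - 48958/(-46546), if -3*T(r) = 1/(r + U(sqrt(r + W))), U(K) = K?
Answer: -900280354557108124/2035159538742774377 - 117909*sqrt(118)/87447236658049 ≈ -0.44236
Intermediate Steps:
T(r) = -1/(3*(r + sqrt(-1 + r))) (T(r) = -1/(3*(r + sqrt(r - 1))) = -1/(3*(r + sqrt(-1 + r))))
-39303/(2192*12 - T(119)) - 48958/(-46546) = -39303/(2192*12 - (-1)/(3*119 + 3*sqrt(-1 + 119))) - 48958/(-46546) = -39303/(26304 - (-1)/(357 + 3*sqrt(118))) - 48958*(-1/46546) = -39303/(26304 + 1/(357 + 3*sqrt(118))) + 24479/23273 = 24479/23273 - 39303/(26304 + 1/(357 + 3*sqrt(118)))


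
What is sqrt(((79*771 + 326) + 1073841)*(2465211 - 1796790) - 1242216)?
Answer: 6*sqrt(21075205355) ≈ 8.7104e+5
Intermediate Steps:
sqrt(((79*771 + 326) + 1073841)*(2465211 - 1796790) - 1242216) = sqrt(((60909 + 326) + 1073841)*668421 - 1242216) = sqrt((61235 + 1073841)*668421 - 1242216) = sqrt(1135076*668421 - 1242216) = sqrt(758708634996 - 1242216) = sqrt(758707392780) = 6*sqrt(21075205355)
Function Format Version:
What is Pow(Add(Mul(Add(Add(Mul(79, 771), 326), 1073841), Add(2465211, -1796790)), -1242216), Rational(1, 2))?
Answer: Mul(6, Pow(21075205355, Rational(1, 2))) ≈ 8.7104e+5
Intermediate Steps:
Pow(Add(Mul(Add(Add(Mul(79, 771), 326), 1073841), Add(2465211, -1796790)), -1242216), Rational(1, 2)) = Pow(Add(Mul(Add(Add(60909, 326), 1073841), 668421), -1242216), Rational(1, 2)) = Pow(Add(Mul(Add(61235, 1073841), 668421), -1242216), Rational(1, 2)) = Pow(Add(Mul(1135076, 668421), -1242216), Rational(1, 2)) = Pow(Add(758708634996, -1242216), Rational(1, 2)) = Pow(758707392780, Rational(1, 2)) = Mul(6, Pow(21075205355, Rational(1, 2)))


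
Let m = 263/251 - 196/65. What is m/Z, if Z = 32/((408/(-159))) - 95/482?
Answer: 263035594/1693480685 ≈ 0.15532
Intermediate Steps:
m = -32101/16315 (m = 263*(1/251) - 196*1/65 = 263/251 - 196/65 = -32101/16315 ≈ -1.9676)
Z = -103799/8194 (Z = 32/((408*(-1/159))) - 95*1/482 = 32/(-136/53) - 95/482 = 32*(-53/136) - 95/482 = -212/17 - 95/482 = -103799/8194 ≈ -12.668)
m/Z = -32101/(16315*(-103799/8194)) = -32101/16315*(-8194/103799) = 263035594/1693480685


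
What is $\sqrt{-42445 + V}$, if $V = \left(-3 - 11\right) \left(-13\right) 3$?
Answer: $i \sqrt{41899} \approx 204.69 i$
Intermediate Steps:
$V = 546$ ($V = \left(-3 - 11\right) \left(-13\right) 3 = \left(-14\right) \left(-13\right) 3 = 182 \cdot 3 = 546$)
$\sqrt{-42445 + V} = \sqrt{-42445 + 546} = \sqrt{-41899} = i \sqrt{41899}$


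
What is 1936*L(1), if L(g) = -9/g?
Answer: -17424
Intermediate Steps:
1936*L(1) = 1936*(-9/1) = 1936*(-9*1) = 1936*(-9) = -17424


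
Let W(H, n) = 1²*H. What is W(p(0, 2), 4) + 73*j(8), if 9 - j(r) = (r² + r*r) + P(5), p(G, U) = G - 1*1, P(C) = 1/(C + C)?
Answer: -86953/10 ≈ -8695.3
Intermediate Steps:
P(C) = 1/(2*C)
p(G, U) = -1 + G (p(G, U) = G - 1 = -1 + G)
j(r) = 89/10 - 2*r² (j(r) = 9 - ((r² + r*r) + (½)/5) = 9 - ((r² + r²) + (½)*(⅕)) = 9 - (2*r² + ⅒) = 9 - (⅒ + 2*r²) = 9 + (-⅒ - 2*r²) = 89/10 - 2*r²)
W(H, n) = H (W(H, n) = 1*H = H)
W(p(0, 2), 4) + 73*j(8) = (-1 + 0) + 73*(89/10 - 2*8²) = -1 + 73*(89/10 - 2*64) = -1 + 73*(89/10 - 128) = -1 + 73*(-1191/10) = -1 - 86943/10 = -86953/10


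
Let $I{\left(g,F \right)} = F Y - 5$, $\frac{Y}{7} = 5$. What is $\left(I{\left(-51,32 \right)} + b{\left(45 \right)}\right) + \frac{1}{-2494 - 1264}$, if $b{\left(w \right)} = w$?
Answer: $\frac{4359279}{3758} \approx 1160.0$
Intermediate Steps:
$Y = 35$ ($Y = 7 \cdot 5 = 35$)
$I{\left(g,F \right)} = -5 + 35 F$ ($I{\left(g,F \right)} = F 35 - 5 = 35 F - 5 = -5 + 35 F$)
$\left(I{\left(-51,32 \right)} + b{\left(45 \right)}\right) + \frac{1}{-2494 - 1264} = \left(\left(-5 + 35 \cdot 32\right) + 45\right) + \frac{1}{-2494 - 1264} = \left(\left(-5 + 1120\right) + 45\right) + \frac{1}{-3758} = \left(1115 + 45\right) - \frac{1}{3758} = 1160 - \frac{1}{3758} = \frac{4359279}{3758}$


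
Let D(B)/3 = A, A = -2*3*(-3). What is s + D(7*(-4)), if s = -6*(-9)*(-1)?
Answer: 0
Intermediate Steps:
s = -54 (s = 54*(-1) = -54)
A = 18 (A = -6*(-3) = 18)
D(B) = 54 (D(B) = 3*18 = 54)
s + D(7*(-4)) = -54 + 54 = 0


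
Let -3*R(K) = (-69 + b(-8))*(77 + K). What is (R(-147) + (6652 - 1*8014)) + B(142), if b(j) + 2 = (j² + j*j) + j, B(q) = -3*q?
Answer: -1934/3 ≈ -644.67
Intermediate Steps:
b(j) = -2 + j + 2*j² (b(j) = -2 + ((j² + j*j) + j) = -2 + ((j² + j²) + j) = -2 + (2*j² + j) = -2 + (j + 2*j²) = -2 + j + 2*j²)
R(K) = -3773/3 - 49*K/3 (R(K) = -(-69 + (-2 - 8 + 2*(-8)²))*(77 + K)/3 = -(-69 + (-2 - 8 + 2*64))*(77 + K)/3 = -(-69 + (-2 - 8 + 128))*(77 + K)/3 = -(-69 + 118)*(77 + K)/3 = -49*(77 + K)/3 = -(3773 + 49*K)/3 = -3773/3 - 49*K/3)
(R(-147) + (6652 - 1*8014)) + B(142) = ((-3773/3 - 49/3*(-147)) + (6652 - 1*8014)) - 3*142 = ((-3773/3 + 2401) + (6652 - 8014)) - 426 = (3430/3 - 1362) - 426 = -656/3 - 426 = -1934/3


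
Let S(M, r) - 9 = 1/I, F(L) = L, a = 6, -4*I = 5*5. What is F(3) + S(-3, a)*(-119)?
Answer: -26224/25 ≈ -1049.0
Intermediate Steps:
I = -25/4 (I = -5*5/4 = -1/4*25 = -25/4 ≈ -6.2500)
S(M, r) = 221/25 (S(M, r) = 9 + 1/(-25/4) = 9 - 4/25 = 221/25)
F(3) + S(-3, a)*(-119) = 3 + (221/25)*(-119) = 3 - 26299/25 = -26224/25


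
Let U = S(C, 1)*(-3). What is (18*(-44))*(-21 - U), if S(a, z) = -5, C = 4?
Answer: 28512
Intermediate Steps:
U = 15 (U = -5*(-3) = 15)
(18*(-44))*(-21 - U) = (18*(-44))*(-21 - 1*15) = -792*(-21 - 15) = -792*(-36) = 28512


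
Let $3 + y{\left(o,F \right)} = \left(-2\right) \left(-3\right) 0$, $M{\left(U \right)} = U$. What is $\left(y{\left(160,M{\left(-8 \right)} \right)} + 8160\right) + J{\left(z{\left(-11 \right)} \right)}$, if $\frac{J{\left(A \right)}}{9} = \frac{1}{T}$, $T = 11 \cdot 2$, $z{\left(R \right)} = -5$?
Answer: $\frac{179463}{22} \approx 8157.4$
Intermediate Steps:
$T = 22$
$J{\left(A \right)} = \frac{9}{22}$
$y{\left(o,F \right)} = -3$ ($y{\left(o,F \right)} = -3 + \left(-2\right) \left(-3\right) 0 = -3 + 6 \cdot 0 = -3 + 0 = -3$)
$\left(y{\left(160,M{\left(-8 \right)} \right)} + 8160\right) + J{\left(z{\left(-11 \right)} \right)} = \left(-3 + 8160\right) + \frac{9}{22} = 8157 + \frac{9}{22} = \frac{179463}{22}$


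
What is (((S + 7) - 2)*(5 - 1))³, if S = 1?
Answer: 13824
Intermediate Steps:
(((S + 7) - 2)*(5 - 1))³ = (((1 + 7) - 2)*(5 - 1))³ = ((8 - 2)*4)³ = (6*4)³ = 24³ = 13824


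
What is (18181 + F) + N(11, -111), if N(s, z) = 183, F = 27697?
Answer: 46061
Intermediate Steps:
(18181 + F) + N(11, -111) = (18181 + 27697) + 183 = 45878 + 183 = 46061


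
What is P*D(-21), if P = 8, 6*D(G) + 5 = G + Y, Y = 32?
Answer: 8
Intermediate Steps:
D(G) = 9/2 + G/6 (D(G) = -⅚ + (G + 32)/6 = -⅚ + (32 + G)/6 = -⅚ + (16/3 + G/6) = 9/2 + G/6)
P*D(-21) = 8*(9/2 + (⅙)*(-21)) = 8*(9/2 - 7/2) = 8*1 = 8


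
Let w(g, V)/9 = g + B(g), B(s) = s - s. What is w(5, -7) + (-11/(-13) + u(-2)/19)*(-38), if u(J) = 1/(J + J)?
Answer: 347/26 ≈ 13.346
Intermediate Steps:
B(s) = 0
u(J) = 1/(2*J)
w(g, V) = 9*g (w(g, V) = 9*(g + 0) = 9*g)
w(5, -7) + (-11/(-13) + u(-2)/19)*(-38) = 9*5 + (-11/(-13) + ((½)/(-2))/19)*(-38) = 45 + (-11*(-1/13) + ((½)*(-½))*(1/19))*(-38) = 45 + (11/13 - ¼*1/19)*(-38) = 45 + (11/13 - 1/76)*(-38) = 45 + (823/988)*(-38) = 45 - 823/26 = 347/26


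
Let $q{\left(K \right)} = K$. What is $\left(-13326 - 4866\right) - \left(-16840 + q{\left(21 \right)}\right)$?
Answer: $-1373$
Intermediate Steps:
$\left(-13326 - 4866\right) - \left(-16840 + q{\left(21 \right)}\right) = \left(-13326 - 4866\right) - \left(-16840 + 21\right) = \left(-13326 - 4866\right) - -16819 = -18192 + 16819 = -1373$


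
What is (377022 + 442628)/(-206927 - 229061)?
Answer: -409825/217994 ≈ -1.8800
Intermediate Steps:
(377022 + 442628)/(-206927 - 229061) = 819650/(-435988) = 819650*(-1/435988) = -409825/217994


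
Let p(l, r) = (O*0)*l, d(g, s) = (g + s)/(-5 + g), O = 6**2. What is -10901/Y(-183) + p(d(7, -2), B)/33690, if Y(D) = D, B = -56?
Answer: 10901/183 ≈ 59.568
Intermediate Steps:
O = 36
d(g, s) = (g + s)/(-5 + g)
p(l, r) = 0 (p(l, r) = (36*0)*l = 0*l = 0)
-10901/Y(-183) + p(d(7, -2), B)/33690 = -10901/(-183) + 0/33690 = -10901*(-1/183) + 0*(1/33690) = 10901/183 + 0 = 10901/183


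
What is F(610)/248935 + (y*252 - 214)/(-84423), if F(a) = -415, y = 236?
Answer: -2957285155/4203167901 ≈ -0.70358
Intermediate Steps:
F(610)/248935 + (y*252 - 214)/(-84423) = -415/248935 + (236*252 - 214)/(-84423) = -415*1/248935 + (59472 - 214)*(-1/84423) = -83/49787 + 59258*(-1/84423) = -83/49787 - 59258/84423 = -2957285155/4203167901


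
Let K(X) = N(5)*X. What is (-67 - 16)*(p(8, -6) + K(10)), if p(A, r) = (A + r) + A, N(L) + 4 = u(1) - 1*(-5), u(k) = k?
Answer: -2490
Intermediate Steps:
N(L) = 2 (N(L) = -4 + (1 - 1*(-5)) = -4 + (1 + 5) = -4 + 6 = 2)
p(A, r) = r + 2*A
K(X) = 2*X
(-67 - 16)*(p(8, -6) + K(10)) = (-67 - 16)*((-6 + 2*8) + 2*10) = -83*((-6 + 16) + 20) = -83*(10 + 20) = -83*30 = -2490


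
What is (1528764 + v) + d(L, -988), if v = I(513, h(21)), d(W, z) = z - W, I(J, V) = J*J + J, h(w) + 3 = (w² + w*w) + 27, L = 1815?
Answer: 1789643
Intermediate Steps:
h(w) = 24 + 2*w² (h(w) = -3 + ((w² + w*w) + 27) = -3 + ((w² + w²) + 27) = -3 + (2*w² + 27) = -3 + (27 + 2*w²) = 24 + 2*w²)
I(J, V) = J + J² (I(J, V) = J² + J = J + J²)
v = 263682 (v = 513*(1 + 513) = 513*514 = 263682)
(1528764 + v) + d(L, -988) = (1528764 + 263682) + (-988 - 1*1815) = 1792446 + (-988 - 1815) = 1792446 - 2803 = 1789643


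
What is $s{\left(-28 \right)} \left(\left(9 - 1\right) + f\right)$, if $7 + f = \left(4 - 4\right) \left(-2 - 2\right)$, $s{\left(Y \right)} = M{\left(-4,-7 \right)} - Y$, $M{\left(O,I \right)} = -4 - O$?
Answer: $28$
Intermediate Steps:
$s{\left(Y \right)} = - Y$ ($s{\left(Y \right)} = \left(-4 - -4\right) - Y = \left(-4 + 4\right) - Y = 0 - Y = - Y$)
$f = -7$ ($f = -7 + \left(4 - 4\right) \left(-2 - 2\right) = -7 + 0 \left(-4\right) = -7 + 0 = -7$)
$s{\left(-28 \right)} \left(\left(9 - 1\right) + f\right) = \left(-1\right) \left(-28\right) \left(\left(9 - 1\right) - 7\right) = 28 \left(8 - 7\right) = 28 \cdot 1 = 28$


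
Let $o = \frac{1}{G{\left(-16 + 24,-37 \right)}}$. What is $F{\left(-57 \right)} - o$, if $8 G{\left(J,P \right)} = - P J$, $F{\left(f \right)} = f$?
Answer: $- \frac{2110}{37} \approx -57.027$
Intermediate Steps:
$G{\left(J,P \right)} = - \frac{J P}{8}$ ($G{\left(J,P \right)} = \frac{- P J}{8} = \frac{\left(-1\right) J P}{8} = - \frac{J P}{8}$)
$o = \frac{1}{37}$ ($o = \frac{1}{\left(- \frac{1}{8}\right) \left(-16 + 24\right) \left(-37\right)} = \frac{1}{\left(- \frac{1}{8}\right) 8 \left(-37\right)} = \frac{1}{37} \approx 0.027027$)
$F{\left(-57 \right)} - o = -57 - \frac{1}{37} = - \frac{2110}{37}$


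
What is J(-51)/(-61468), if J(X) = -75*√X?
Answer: 75*I*√51/61468 ≈ 0.0087136*I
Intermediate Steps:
J(-51)/(-61468) = -75*I*√51/(-61468) = -75*I*√51*(-1/61468) = 75*I*√51/61468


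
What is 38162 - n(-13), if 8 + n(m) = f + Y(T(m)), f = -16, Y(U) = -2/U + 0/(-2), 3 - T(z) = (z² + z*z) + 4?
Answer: 12945052/339 ≈ 38186.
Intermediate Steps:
T(z) = -1 - 2*z² (T(z) = 3 - ((z² + z*z) + 4) = 3 - ((z² + z²) + 4) = 3 - (2*z² + 4) = 3 - (4 + 2*z²) = 3 + (-4 - 2*z²) = -1 - 2*z²)
Y(U) = -2/U (Y(U) = -2/U + 0*(-½) = -2/U + 0 = -2/U)
n(m) = -24 - 2/(-1 - 2*m²) (n(m) = -8 + (-16 - 2/(-1 - 2*m²)) = -24 - 2/(-1 - 2*m²))
38162 - n(-13) = 38162 - 2*(-11 - 24*(-13)²)/(1 + 2*(-13)²) = 38162 - 2*(-11 - 24*169)/(1 + 2*169) = 38162 - 2*(-11 - 4056)/(1 + 338) = 38162 - 2*(-4067)/339 = 38162 - 1*(-8134/339) = 38162 + 8134/339 = 12945052/339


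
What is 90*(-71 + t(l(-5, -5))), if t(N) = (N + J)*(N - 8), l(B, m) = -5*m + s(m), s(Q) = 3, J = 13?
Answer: 67410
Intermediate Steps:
l(B, m) = 3 - 5*m (l(B, m) = -5*m + 3 = 3 - 5*m)
t(N) = (-8 + N)*(13 + N) (t(N) = (N + 13)*(N - 8) = (13 + N)*(-8 + N) = (-8 + N)*(13 + N))
90*(-71 + t(l(-5, -5))) = 90*(-71 + (-104 + (3 - 5*(-5))**2 + 5*(3 - 5*(-5)))) = 90*(-71 + (-104 + (3 + 25)**2 + 5*(3 + 25))) = 90*(-71 + (-104 + 28**2 + 5*28)) = 90*(-71 + (-104 + 784 + 140)) = 90*(-71 + 820) = 90*749 = 67410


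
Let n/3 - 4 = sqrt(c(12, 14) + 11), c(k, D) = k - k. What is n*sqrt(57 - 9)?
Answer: 12*sqrt(3)*(4 + sqrt(11)) ≈ 152.07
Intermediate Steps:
c(k, D) = 0
n = 12 + 3*sqrt(11) (n = 12 + 3*sqrt(0 + 11) = 12 + 3*sqrt(11) ≈ 21.950)
n*sqrt(57 - 9) = (12 + 3*sqrt(11))*sqrt(57 - 9) = (12 + 3*sqrt(11))*sqrt(48) = (12 + 3*sqrt(11))*(4*sqrt(3)) = 4*sqrt(3)*(12 + 3*sqrt(11))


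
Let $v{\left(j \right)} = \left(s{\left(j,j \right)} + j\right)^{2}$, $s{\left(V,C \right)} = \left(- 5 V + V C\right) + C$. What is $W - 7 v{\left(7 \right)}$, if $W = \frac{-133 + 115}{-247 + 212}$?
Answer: $- \frac{192062}{35} \approx -5487.5$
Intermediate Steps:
$s{\left(V,C \right)} = C - 5 V + C V$ ($s{\left(V,C \right)} = \left(- 5 V + C V\right) + C = C - 5 V + C V$)
$W = \frac{18}{35}$ ($W = - \frac{18}{-35} = \left(-18\right) \left(- \frac{1}{35}\right) = \frac{18}{35} \approx 0.51429$)
$v{\left(j \right)} = \left(j^{2} - 3 j\right)^{2}$ ($v{\left(j \right)} = \left(\left(j - 5 j + j j\right) + j\right)^{2} = \left(\left(j - 5 j + j^{2}\right) + j\right)^{2} = \left(\left(j^{2} - 4 j\right) + j\right)^{2} = \left(j^{2} - 3 j\right)^{2}$)
$W - 7 v{\left(7 \right)} = \frac{18}{35} - 7 \cdot 7^{2} \left(-3 + 7\right)^{2} = \frac{18}{35} - 7 \cdot 49 \cdot 4^{2} = \frac{18}{35} - 7 \cdot 49 \cdot 16 = \frac{18}{35} - 5488 = - \frac{192062}{35}$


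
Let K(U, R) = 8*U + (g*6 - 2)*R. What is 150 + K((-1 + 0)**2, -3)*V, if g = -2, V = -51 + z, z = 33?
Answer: -750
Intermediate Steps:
V = -18 (V = -51 + 33 = -18)
K(U, R) = -14*R + 8*U (K(U, R) = 8*U + (-2*6 - 2)*R = 8*U + (-12 - 2)*R = 8*U - 14*R = -14*R + 8*U)
150 + K((-1 + 0)**2, -3)*V = 150 + (-14*(-3) + 8*(-1 + 0)**2)*(-18) = 150 + (42 + 8*(-1)**2)*(-18) = 150 + (42 + 8*1)*(-18) = 150 + (42 + 8)*(-18) = 150 + 50*(-18) = 150 - 900 = -750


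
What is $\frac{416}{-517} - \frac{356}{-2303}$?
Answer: $- \frac{16468}{25333} \approx -0.65006$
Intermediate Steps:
$\frac{416}{-517} - \frac{356}{-2303} = 416 \left(- \frac{1}{517}\right) - - \frac{356}{2303} = - \frac{416}{517} + \frac{356}{2303} = - \frac{16468}{25333}$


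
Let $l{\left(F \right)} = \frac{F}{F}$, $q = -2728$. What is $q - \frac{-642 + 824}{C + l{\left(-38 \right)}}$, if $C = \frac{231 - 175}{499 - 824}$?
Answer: $- \frac{792982}{269} \approx -2947.9$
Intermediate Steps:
$l{\left(F \right)} = 1$
$C = - \frac{56}{325}$ ($C = \frac{56}{-325} = 56 \left(- \frac{1}{325}\right) = - \frac{56}{325} \approx -0.17231$)
$q - \frac{-642 + 824}{C + l{\left(-38 \right)}} = -2728 - \frac{-642 + 824}{- \frac{56}{325} + 1} = -2728 - \frac{182}{\frac{269}{325}} = -2728 - 182 \cdot \frac{325}{269} = -2728 - \frac{59150}{269} = - \frac{792982}{269}$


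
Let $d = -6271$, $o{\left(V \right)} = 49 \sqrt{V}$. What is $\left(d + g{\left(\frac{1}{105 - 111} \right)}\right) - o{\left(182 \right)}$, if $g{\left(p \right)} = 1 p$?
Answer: $- \frac{37627}{6} - 49 \sqrt{182} \approx -6932.2$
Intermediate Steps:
$g{\left(p \right)} = p$
$\left(d + g{\left(\frac{1}{105 - 111} \right)}\right) - o{\left(182 \right)} = \left(-6271 + \frac{1}{105 - 111}\right) - 49 \sqrt{182} = \left(-6271 + \frac{1}{-6}\right) - 49 \sqrt{182} = \left(-6271 - \frac{1}{6}\right) - 49 \sqrt{182} = - \frac{37627}{6} - 49 \sqrt{182}$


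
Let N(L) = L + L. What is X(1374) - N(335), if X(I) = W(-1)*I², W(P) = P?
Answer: -1888546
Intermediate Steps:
N(L) = 2*L
X(I) = -I²
X(1374) - N(335) = -1*1374² - 2*335 = -1*1887876 - 1*670 = -1887876 - 670 = -1888546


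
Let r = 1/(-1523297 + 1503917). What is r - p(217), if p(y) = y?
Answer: -4205461/19380 ≈ -217.00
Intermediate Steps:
r = -1/19380 (r = 1/(-19380) = -1/19380 ≈ -5.1600e-5)
r - p(217) = -1/19380 - 1*217 = -1/19380 - 217 = -4205461/19380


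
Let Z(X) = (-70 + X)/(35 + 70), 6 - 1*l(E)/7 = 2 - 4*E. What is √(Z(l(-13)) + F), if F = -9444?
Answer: I*√2125770/15 ≈ 97.2*I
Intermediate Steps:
l(E) = 28 + 28*E (l(E) = 42 - 7*(2 - 4*E) = 42 + (-14 + 28*E) = 28 + 28*E)
Z(X) = -⅔ + X/105 (Z(X) = (-70 + X)/105 = (-70 + X)*(1/105) = -⅔ + X/105)
√(Z(l(-13)) + F) = √((-⅔ + (28 + 28*(-13))/105) - 9444) = √((-⅔ + (28 - 364)/105) - 9444) = √((-⅔ + (1/105)*(-336)) - 9444) = √((-⅔ - 16/5) - 9444) = √(-58/15 - 9444) = √(-141718/15) = I*√2125770/15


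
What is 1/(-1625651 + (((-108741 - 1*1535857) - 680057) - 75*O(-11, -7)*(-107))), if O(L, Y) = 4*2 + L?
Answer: -1/3974381 ≈ -2.5161e-7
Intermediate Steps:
O(L, Y) = 8 + L
1/(-1625651 + (((-108741 - 1*1535857) - 680057) - 75*O(-11, -7)*(-107))) = 1/(-1625651 + (((-108741 - 1*1535857) - 680057) - 75*(8 - 11)*(-107))) = 1/(-1625651 + (((-108741 - 1535857) - 680057) - 75*(-3)*(-107))) = 1/(-1625651 + ((-1644598 - 680057) + 225*(-107))) = 1/(-1625651 + (-2324655 - 24075)) = 1/(-1625651 - 2348730) = 1/(-3974381) = -1/3974381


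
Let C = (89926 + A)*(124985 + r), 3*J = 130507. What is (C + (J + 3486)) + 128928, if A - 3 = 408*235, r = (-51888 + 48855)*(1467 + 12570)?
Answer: -23662349748023/3 ≈ -7.8874e+12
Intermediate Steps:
J = 130507/3 (J = (⅓)*130507 = 130507/3 ≈ 43502.)
r = -42574221 (r = -3033*14037 = -42574221)
A = 95883 (A = 3 + 408*235 = 3 + 95880 = 95883)
C = -7887450091924 (C = (89926 + 95883)*(124985 - 42574221) = 185809*(-42449236) = -7887450091924)
(C + (J + 3486)) + 128928 = (-7887450091924 + (130507/3 + 3486)) + 128928 = (-7887450091924 + 140965/3) + 128928 = -23662350134807/3 + 128928 = -23662349748023/3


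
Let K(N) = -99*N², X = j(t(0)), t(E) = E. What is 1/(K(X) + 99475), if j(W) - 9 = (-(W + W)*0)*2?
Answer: 1/91456 ≈ 1.0934e-5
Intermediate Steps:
j(W) = 9 (j(W) = 9 + (-(W + W)*0)*2 = 9 + (-2*W*0)*2 = 9 + 0*2 = 9 + 0 = 9)
X = 9
1/(K(X) + 99475) = 1/(-99*9² + 99475) = 1/(-99*81 + 99475) = 1/(-8019 + 99475) = 1/91456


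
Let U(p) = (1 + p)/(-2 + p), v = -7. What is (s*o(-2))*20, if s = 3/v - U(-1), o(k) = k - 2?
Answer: 240/7 ≈ 34.286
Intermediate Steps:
o(k) = -2 + k
U(p) = (1 + p)/(-2 + p)
s = -3/7 (s = 3/(-7) - (1 - 1)/(-2 - 1) = 3*(-1/7) - 0/(-3) = -3/7 - (-1)*0/3 = -3/7 - 1*0 = -3/7 + 0 = -3/7 ≈ -0.42857)
(s*o(-2))*20 = -3*(-2 - 2)/7*20 = -3/7*(-4)*20 = (12/7)*20 = 240/7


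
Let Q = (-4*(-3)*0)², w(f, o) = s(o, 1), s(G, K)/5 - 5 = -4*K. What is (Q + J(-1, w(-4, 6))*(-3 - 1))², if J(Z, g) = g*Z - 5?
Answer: 1600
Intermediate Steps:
s(G, K) = 25 - 20*K (s(G, K) = 25 + 5*(-4*K) = 25 - 20*K)
w(f, o) = 5 (w(f, o) = 25 - 20*1 = 25 - 20 = 5)
J(Z, g) = -5 + Z*g (J(Z, g) = Z*g - 5 = -5 + Z*g)
Q = 0 (Q = (12*0)² = 0² = 0)
(Q + J(-1, w(-4, 6))*(-3 - 1))² = (0 + (-5 - 1*5)*(-3 - 1))² = (0 + (-5 - 5)*(-4))² = (0 - 10*(-4))² = (0 + 40)² = 40² = 1600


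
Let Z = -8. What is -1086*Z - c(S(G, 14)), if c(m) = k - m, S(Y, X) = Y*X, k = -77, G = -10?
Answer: 8625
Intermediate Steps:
S(Y, X) = X*Y
c(m) = -77 - m
-1086*Z - c(S(G, 14)) = -1086*(-8) - (-77 - 14*(-10)) = 8688 - (-77 - 1*(-140)) = 8688 - (-77 + 140) = 8688 - 1*63 = 8688 - 63 = 8625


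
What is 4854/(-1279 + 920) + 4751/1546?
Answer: -5798675/555014 ≈ -10.448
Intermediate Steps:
4854/(-1279 + 920) + 4751/1546 = 4854/(-359) + 4751*(1/1546) = 4854*(-1/359) + 4751/1546 = -4854/359 + 4751/1546 = -5798675/555014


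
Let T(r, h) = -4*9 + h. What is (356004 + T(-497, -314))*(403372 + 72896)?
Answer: 169386619272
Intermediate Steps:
T(r, h) = -36 + h
(356004 + T(-497, -314))*(403372 + 72896) = (356004 + (-36 - 314))*(403372 + 72896) = (356004 - 350)*476268 = 355654*476268 = 169386619272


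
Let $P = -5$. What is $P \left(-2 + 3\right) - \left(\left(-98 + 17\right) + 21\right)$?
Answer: $55$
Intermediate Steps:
$P \left(-2 + 3\right) - \left(\left(-98 + 17\right) + 21\right) = - 5 \left(-2 + 3\right) - \left(\left(-98 + 17\right) + 21\right) = \left(-5\right) 1 - \left(-81 + 21\right) = -5 - -60 = -5 + 60 = 55$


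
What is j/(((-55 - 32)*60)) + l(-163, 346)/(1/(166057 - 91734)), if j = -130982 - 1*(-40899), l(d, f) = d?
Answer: -63238377697/5220 ≈ -1.2115e+7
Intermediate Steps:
j = -90083 (j = -130982 + 40899 = -90083)
j/(((-55 - 32)*60)) + l(-163, 346)/(1/(166057 - 91734)) = -90083*1/(60*(-55 - 32)) - 163/(1/(166057 - 91734)) = -90083/((-87*60)) - 163/(1/74323) = -90083/(-5220) - 163/1/74323 = -90083*(-1/5220) - 163*74323 = 90083/5220 - 12114649 = -63238377697/5220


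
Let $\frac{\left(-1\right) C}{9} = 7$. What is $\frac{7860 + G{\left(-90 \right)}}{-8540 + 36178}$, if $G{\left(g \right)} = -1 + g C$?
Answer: $\frac{13529}{27638} \approx 0.48951$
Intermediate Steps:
$C = -63$ ($C = \left(-9\right) 7 = -63$)
$G{\left(g \right)} = -1 - 63 g$ ($G{\left(g \right)} = -1 + g \left(-63\right) = -1 - 63 g$)
$\frac{7860 + G{\left(-90 \right)}}{-8540 + 36178} = \frac{7860 - -5669}{-8540 + 36178} = \frac{7860 + \left(-1 + 5670\right)}{27638} = \left(7860 + 5669\right) \frac{1}{27638} = 13529 \cdot \frac{1}{27638} = \frac{13529}{27638}$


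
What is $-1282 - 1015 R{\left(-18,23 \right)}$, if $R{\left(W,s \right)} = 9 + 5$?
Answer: $-15492$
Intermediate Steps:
$R{\left(W,s \right)} = 14$
$-1282 - 1015 R{\left(-18,23 \right)} = -1282 - 14210 = -15492$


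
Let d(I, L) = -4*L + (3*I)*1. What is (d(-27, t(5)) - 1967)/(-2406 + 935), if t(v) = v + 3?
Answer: 2080/1471 ≈ 1.4140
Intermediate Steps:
t(v) = 3 + v
d(I, L) = -4*L + 3*I
(d(-27, t(5)) - 1967)/(-2406 + 935) = ((-4*(3 + 5) + 3*(-27)) - 1967)/(-2406 + 935) = ((-4*8 - 81) - 1967)/(-1471) = ((-32 - 81) - 1967)*(-1/1471) = (-113 - 1967)*(-1/1471) = -2080*(-1/1471) = 2080/1471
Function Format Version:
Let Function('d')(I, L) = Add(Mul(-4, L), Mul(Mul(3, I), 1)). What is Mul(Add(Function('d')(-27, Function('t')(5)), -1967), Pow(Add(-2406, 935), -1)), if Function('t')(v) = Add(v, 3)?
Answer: Rational(2080, 1471) ≈ 1.4140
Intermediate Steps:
Function('t')(v) = Add(3, v)
Function('d')(I, L) = Add(Mul(-4, L), Mul(3, I))
Mul(Add(Function('d')(-27, Function('t')(5)), -1967), Pow(Add(-2406, 935), -1)) = Mul(Add(Add(Mul(-4, Add(3, 5)), Mul(3, -27)), -1967), Pow(Add(-2406, 935), -1)) = Mul(Add(Add(Mul(-4, 8), -81), -1967), Pow(-1471, -1)) = Mul(Add(Add(-32, -81), -1967), Rational(-1, 1471)) = Mul(Add(-113, -1967), Rational(-1, 1471)) = Mul(-2080, Rational(-1, 1471)) = Rational(2080, 1471)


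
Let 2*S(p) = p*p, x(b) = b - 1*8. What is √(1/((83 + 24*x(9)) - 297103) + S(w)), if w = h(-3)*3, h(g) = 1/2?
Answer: √99232155022/296996 ≈ 1.0607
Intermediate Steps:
h(g) = ½
x(b) = -8 + b (x(b) = b - 8 = -8 + b)
w = 3/2 (w = (½)*3 = 3/2 ≈ 1.5000)
S(p) = p²/2 (S(p) = (p*p)/2 = p²/2)
√(1/((83 + 24*x(9)) - 297103) + S(w)) = √(1/((83 + 24*(-8 + 9)) - 297103) + (3/2)²/2) = √(1/((83 + 24*1) - 297103) + (½)*(9/4)) = √(1/((83 + 24) - 297103) + 9/8) = √(1/(107 - 297103) + 9/8) = √(1/(-296996) + 9/8) = √(-1/296996 + 9/8) = √(668239/593992) = √99232155022/296996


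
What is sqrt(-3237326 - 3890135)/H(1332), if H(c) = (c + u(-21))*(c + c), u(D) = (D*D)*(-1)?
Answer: I*sqrt(7127461)/2373624 ≈ 0.0011247*I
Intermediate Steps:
u(D) = -D**2 (u(D) = D**2*(-1) = -D**2)
H(c) = 2*c*(-441 + c) (H(c) = (c - 1*(-21)**2)*(c + c) = (c - 1*441)*(2*c) = (c - 441)*(2*c) = (-441 + c)*(2*c) = 2*c*(-441 + c))
sqrt(-3237326 - 3890135)/H(1332) = sqrt(-3237326 - 3890135)/((2*1332*(-441 + 1332))) = sqrt(-7127461)/((2*1332*891)) = (I*sqrt(7127461))/2373624 = (I*sqrt(7127461))*(1/2373624) = I*sqrt(7127461)/2373624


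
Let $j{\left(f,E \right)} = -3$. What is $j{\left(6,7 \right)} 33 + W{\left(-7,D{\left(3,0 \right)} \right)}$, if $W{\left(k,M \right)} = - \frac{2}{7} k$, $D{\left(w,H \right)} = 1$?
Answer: $-97$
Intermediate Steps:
$W{\left(k,M \right)} = - \frac{2 k}{7}$ ($W{\left(k,M \right)} = \left(-2\right) \frac{1}{7} k = - \frac{2 k}{7}$)
$j{\left(6,7 \right)} 33 + W{\left(-7,D{\left(3,0 \right)} \right)} = \left(-3\right) 33 - -2 = -99 + 2 = -97$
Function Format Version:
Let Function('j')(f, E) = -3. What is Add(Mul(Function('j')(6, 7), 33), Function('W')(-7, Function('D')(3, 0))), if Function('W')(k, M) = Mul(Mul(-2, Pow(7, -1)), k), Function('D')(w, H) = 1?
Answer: -97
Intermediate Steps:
Function('W')(k, M) = Mul(Rational(-2, 7), k) (Function('W')(k, M) = Mul(Mul(-2, Rational(1, 7)), k) = Mul(Rational(-2, 7), k))
Add(Mul(Function('j')(6, 7), 33), Function('W')(-7, Function('D')(3, 0))) = Add(Mul(-3, 33), Mul(Rational(-2, 7), -7)) = Add(-99, 2) = -97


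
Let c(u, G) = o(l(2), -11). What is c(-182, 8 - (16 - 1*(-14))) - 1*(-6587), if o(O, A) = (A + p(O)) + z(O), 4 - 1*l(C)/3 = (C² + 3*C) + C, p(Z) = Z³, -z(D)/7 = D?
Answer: -7080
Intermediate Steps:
z(D) = -7*D
l(C) = 12 - 12*C - 3*C² (l(C) = 12 - 3*((C² + 3*C) + C) = 12 - 3*(C² + 4*C) = 12 + (-12*C - 3*C²) = 12 - 12*C - 3*C²)
o(O, A) = A + O³ - 7*O (o(O, A) = (A + O³) - 7*O = A + O³ - 7*O)
c(u, G) = -13667 (c(u, G) = -11 + (12 - 12*2 - 3*2²)³ - 7*(12 - 12*2 - 3*2²) = -11 + (12 - 24 - 3*4)³ - 7*(12 - 24 - 3*4) = -11 + (12 - 24 - 12)³ - 7*(12 - 24 - 12) = -11 + (-24)³ - 7*(-24) = -11 - 13824 + 168 = -13667)
c(-182, 8 - (16 - 1*(-14))) - 1*(-6587) = -13667 - 1*(-6587) = -13667 + 6587 = -7080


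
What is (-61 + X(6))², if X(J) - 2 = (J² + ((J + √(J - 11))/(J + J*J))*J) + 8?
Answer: (99 - I*√5)²/49 ≈ 199.92 - 9.0355*I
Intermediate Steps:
X(J) = 10 + J² + J*(J + √(-11 + J))/(J + J²) (X(J) = 2 + ((J² + ((J + √(J - 11))/(J + J*J))*J) + 8) = 2 + ((J² + ((J + √(-11 + J))/(J + J²))*J) + 8) = 2 + ((J² + J*(J + √(-11 + J))/(J + J²)) + 8) = 2 + (8 + J² + J*(J + √(-11 + J))/(J + J²)) = 10 + J² + J*(J + √(-11 + J))/(J + J²))
(-61 + X(6))² = (-61 + (10 + 6² + 6³ + √(-11 + 6) + 11*6)/(1 + 6))² = (-61 + (10 + 36 + 216 + √(-5) + 66)/7)² = (-61 + (10 + 36 + 216 + I*√5 + 66)/7)² = (-61 + (328 + I*√5)/7)² = (-61 + (328/7 + I*√5/7))² = (-99/7 + I*√5/7)²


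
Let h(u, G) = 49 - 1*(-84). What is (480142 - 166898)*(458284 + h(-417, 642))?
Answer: 143596374748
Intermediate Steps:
h(u, G) = 133 (h(u, G) = 49 + 84 = 133)
(480142 - 166898)*(458284 + h(-417, 642)) = (480142 - 166898)*(458284 + 133) = 313244*458417 = 143596374748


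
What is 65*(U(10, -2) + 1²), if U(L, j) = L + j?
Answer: 585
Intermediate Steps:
65*(U(10, -2) + 1²) = 65*((10 - 2) + 1²) = 65*(8 + 1) = 65*9 = 585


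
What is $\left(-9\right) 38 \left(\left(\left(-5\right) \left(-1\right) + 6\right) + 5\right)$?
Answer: $-5472$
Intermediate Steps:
$\left(-9\right) 38 \left(\left(\left(-5\right) \left(-1\right) + 6\right) + 5\right) = - 342 \left(\left(5 + 6\right) + 5\right) = - 342 \left(11 + 5\right) = \left(-342\right) 16 = -5472$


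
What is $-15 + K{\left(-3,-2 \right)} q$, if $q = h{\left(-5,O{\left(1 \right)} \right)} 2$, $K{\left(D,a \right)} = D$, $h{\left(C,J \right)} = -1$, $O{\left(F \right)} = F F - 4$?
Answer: $-9$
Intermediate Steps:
$O{\left(F \right)} = -4 + F^{2}$ ($O{\left(F \right)} = F^{2} - 4 = -4 + F^{2}$)
$q = -2$ ($q = \left(-1\right) 2 = -2$)
$-15 + K{\left(-3,-2 \right)} q = -15 - -6 = -15 + 6 = -9$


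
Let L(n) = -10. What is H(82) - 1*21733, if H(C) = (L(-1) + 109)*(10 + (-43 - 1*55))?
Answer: -30445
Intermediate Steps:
H(C) = -8712 (H(C) = (-10 + 109)*(10 + (-43 - 1*55)) = 99*(10 + (-43 - 55)) = 99*(10 - 98) = 99*(-88) = -8712)
H(82) - 1*21733 = -8712 - 1*21733 = -8712 - 21733 = -30445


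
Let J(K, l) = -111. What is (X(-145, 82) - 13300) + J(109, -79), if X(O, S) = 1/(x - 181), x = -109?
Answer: -3889191/290 ≈ -13411.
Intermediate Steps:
X(O, S) = -1/290 (X(O, S) = 1/(-109 - 181) = 1/(-290) = -1/290)
(X(-145, 82) - 13300) + J(109, -79) = (-1/290 - 13300) - 111 = -3857001/290 - 111 = -3889191/290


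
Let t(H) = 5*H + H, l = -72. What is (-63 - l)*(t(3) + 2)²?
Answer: 3600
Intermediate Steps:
t(H) = 6*H
(-63 - l)*(t(3) + 2)² = (-63 - 1*(-72))*(6*3 + 2)² = (-63 + 72)*(18 + 2)² = 9*20² = 9*400 = 3600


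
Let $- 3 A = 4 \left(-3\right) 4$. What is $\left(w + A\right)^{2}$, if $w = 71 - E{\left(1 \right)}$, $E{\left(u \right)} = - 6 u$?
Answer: $8649$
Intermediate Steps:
$A = 16$ ($A = - \frac{4 \left(-3\right) 4}{3} = - \frac{\left(-12\right) 4}{3} = \left(- \frac{1}{3}\right) \left(-48\right) = 16$)
$w = 77$ ($w = 71 - \left(-6\right) 1 = 71 - -6 = 71 + 6 = 77$)
$\left(w + A\right)^{2} = \left(77 + 16\right)^{2} = 93^{2} = 8649$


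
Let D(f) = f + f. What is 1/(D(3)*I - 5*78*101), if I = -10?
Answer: -1/39450 ≈ -2.5349e-5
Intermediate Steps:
D(f) = 2*f
1/(D(3)*I - 5*78*101) = 1/((2*3)*(-10) - 5*78*101) = 1/(6*(-10) - 390*101) = 1/(-60 - 39390) = 1/(-39450) = -1/39450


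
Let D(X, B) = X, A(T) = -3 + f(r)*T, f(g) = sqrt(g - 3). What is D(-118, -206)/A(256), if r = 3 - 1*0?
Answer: 118/3 ≈ 39.333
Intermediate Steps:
r = 3 (r = 3 + 0 = 3)
f(g) = sqrt(-3 + g)
A(T) = -3 (A(T) = -3 + sqrt(-3 + 3)*T = -3 + sqrt(0)*T = -3 + 0*T = -3 + 0 = -3)
D(-118, -206)/A(256) = -118/(-3) = -118*(-1/3) = 118/3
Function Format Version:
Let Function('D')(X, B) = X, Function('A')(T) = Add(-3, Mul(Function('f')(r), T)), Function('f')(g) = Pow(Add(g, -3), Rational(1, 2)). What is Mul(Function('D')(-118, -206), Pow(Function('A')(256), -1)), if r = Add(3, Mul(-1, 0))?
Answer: Rational(118, 3) ≈ 39.333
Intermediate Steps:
r = 3 (r = Add(3, 0) = 3)
Function('f')(g) = Pow(Add(-3, g), Rational(1, 2))
Function('A')(T) = -3 (Function('A')(T) = Add(-3, Mul(Pow(Add(-3, 3), Rational(1, 2)), T)) = Add(-3, Mul(Pow(0, Rational(1, 2)), T)) = Add(-3, Mul(0, T)) = Add(-3, 0) = -3)
Mul(Function('D')(-118, -206), Pow(Function('A')(256), -1)) = Mul(-118, Pow(-3, -1)) = Mul(-118, Rational(-1, 3)) = Rational(118, 3)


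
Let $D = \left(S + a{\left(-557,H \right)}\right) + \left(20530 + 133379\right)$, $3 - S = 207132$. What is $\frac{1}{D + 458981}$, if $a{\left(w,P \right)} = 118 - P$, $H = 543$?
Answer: $\frac{1}{405336} \approx 2.4671 \cdot 10^{-6}$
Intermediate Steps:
$S = -207129$ ($S = 3 - 207132 = -207129$)
$D = -53645$ ($D = \left(-207129 + \left(118 - 543\right)\right) + \left(20530 + 133379\right) = \left(-207129 + \left(118 - 543\right)\right) + 153909 = \left(-207129 - 425\right) + 153909 = -207554 + 153909 = -53645$)
$\frac{1}{D + 458981} = \frac{1}{-53645 + 458981} = \frac{1}{405336}$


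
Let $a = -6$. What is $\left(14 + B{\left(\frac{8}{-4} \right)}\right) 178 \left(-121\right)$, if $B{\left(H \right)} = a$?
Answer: $-172304$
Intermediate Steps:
$B{\left(H \right)} = -6$
$\left(14 + B{\left(\frac{8}{-4} \right)}\right) 178 \left(-121\right) = \left(14 - 6\right) 178 \left(-121\right) = 8 \cdot 178 \left(-121\right) = 1424 \left(-121\right) = -172304$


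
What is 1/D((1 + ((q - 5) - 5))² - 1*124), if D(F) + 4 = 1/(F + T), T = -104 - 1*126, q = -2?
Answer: -233/933 ≈ -0.24973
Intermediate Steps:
T = -230 (T = -104 - 126 = -230)
D(F) = -4 + 1/(-230 + F) (D(F) = -4 + 1/(F - 230) = -4 + 1/(-230 + F))
1/D((1 + ((q - 5) - 5))² - 1*124) = 1/((921 - 4*((1 + ((-2 - 5) - 5))² - 1*124))/(-230 + ((1 + ((-2 - 5) - 5))² - 1*124))) = 1/((921 - 4*((1 + (-7 - 5))² - 124))/(-230 + ((1 + (-7 - 5))² - 124))) = 1/((921 - 4*((1 - 12)² - 124))/(-230 + ((1 - 12)² - 124))) = 1/((921 - 4*((-11)² - 124))/(-230 + ((-11)² - 124))) = 1/((921 - 4*(121 - 124))/(-230 + (121 - 124))) = 1/((921 - 4*(-3))/(-230 - 3)) = 1/((921 + 12)/(-233)) = 1/(-1/233*933) = 1/(-933/233) = -233/933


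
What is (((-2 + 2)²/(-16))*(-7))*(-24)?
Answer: 0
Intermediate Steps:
(((-2 + 2)²/(-16))*(-7))*(-24) = ((0²*(-1/16))*(-7))*(-24) = ((0*(-1/16))*(-7))*(-24) = (0*(-7))*(-24) = 0*(-24) = 0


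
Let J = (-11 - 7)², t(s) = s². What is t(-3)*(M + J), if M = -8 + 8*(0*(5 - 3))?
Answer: 2844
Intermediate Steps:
M = -8 (M = -8 + 8*(0*2) = -8 + 8*0 = -8 + 0 = -8)
J = 324 (J = (-18)² = 324)
t(-3)*(M + J) = (-3)²*(-8 + 324) = 9*316 = 2844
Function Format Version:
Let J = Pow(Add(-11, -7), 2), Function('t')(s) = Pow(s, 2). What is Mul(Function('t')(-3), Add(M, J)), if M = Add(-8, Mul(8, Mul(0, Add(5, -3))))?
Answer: 2844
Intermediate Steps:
M = -8 (M = Add(-8, Mul(8, Mul(0, 2))) = Add(-8, Mul(8, 0)) = Add(-8, 0) = -8)
J = 324 (J = Pow(-18, 2) = 324)
Mul(Function('t')(-3), Add(M, J)) = Mul(Pow(-3, 2), Add(-8, 324)) = Mul(9, 316) = 2844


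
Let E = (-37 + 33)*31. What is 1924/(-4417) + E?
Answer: -549632/4417 ≈ -124.44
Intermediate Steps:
E = -124 (E = -4*31 = -124)
1924/(-4417) + E = 1924/(-4417) - 124 = 1924*(-1/4417) - 124 = -1924/4417 - 124 = -549632/4417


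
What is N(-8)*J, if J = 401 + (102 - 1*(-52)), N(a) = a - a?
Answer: 0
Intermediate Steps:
N(a) = 0
J = 555 (J = 401 + (102 + 52) = 401 + 154 = 555)
N(-8)*J = 0*555 = 0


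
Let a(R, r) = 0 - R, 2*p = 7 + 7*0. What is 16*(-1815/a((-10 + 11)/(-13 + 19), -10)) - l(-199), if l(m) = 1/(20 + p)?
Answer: 8189278/47 ≈ 1.7424e+5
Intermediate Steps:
p = 7/2 (p = (7 + 7*0)/2 = (7 + 0)/2 = (1/2)*7 = 7/2 ≈ 3.5000)
a(R, r) = -R
l(m) = 2/47 (l(m) = 1/(20 + 7/2) = 1/(47/2) = 2/47)
16*(-1815/a((-10 + 11)/(-13 + 19), -10)) - l(-199) = 16*(-1815*(-(-13 + 19)/(-10 + 11))) - 1*2/47 = 16*(-1815/((-1/6))) - 2/47 = 16*(-1815/((-1*1/6))) - 2/47 = 16*(-1815/(-1/6)) - 2/47 = 16*(-1815*(-6)) - 2/47 = 16*10890 - 2/47 = 174240 - 2/47 = 8189278/47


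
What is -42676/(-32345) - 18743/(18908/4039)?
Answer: -2447805873257/611579260 ≈ -4002.4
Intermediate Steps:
-42676/(-32345) - 18743/(18908/4039) = -42676*(-1/32345) - 18743/(18908*(1/4039)) = 42676/32345 - 18743/18908/4039 = 42676/32345 - 18743*4039/18908 = 42676/32345 - 75702977/18908 = -2447805873257/611579260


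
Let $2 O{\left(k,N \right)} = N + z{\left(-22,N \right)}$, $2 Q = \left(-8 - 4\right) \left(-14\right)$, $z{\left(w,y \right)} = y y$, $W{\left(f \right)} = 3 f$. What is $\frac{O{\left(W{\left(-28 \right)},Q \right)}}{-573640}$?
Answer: $- \frac{357}{57364} \approx -0.0062234$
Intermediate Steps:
$z{\left(w,y \right)} = y^{2}$
$Q = 84$ ($Q = \frac{\left(-8 - 4\right) \left(-14\right)}{2} = \frac{\left(-12\right) \left(-14\right)}{2} = \frac{1}{2} \cdot 168 = 84$)
$O{\left(k,N \right)} = \frac{N}{2} + \frac{N^{2}}{2}$ ($O{\left(k,N \right)} = \frac{N + N^{2}}{2} = \frac{N}{2} + \frac{N^{2}}{2}$)
$\frac{O{\left(W{\left(-28 \right)},Q \right)}}{-573640} = \frac{\frac{1}{2} \cdot 84 \left(1 + 84\right)}{-573640} = \frac{1}{2} \cdot 84 \cdot 85 \left(- \frac{1}{573640}\right) = 3570 \left(- \frac{1}{573640}\right) = - \frac{357}{57364}$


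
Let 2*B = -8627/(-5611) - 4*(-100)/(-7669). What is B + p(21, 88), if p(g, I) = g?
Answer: 1871207941/86061518 ≈ 21.743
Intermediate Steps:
B = 63916063/86061518 (B = (-8627/(-5611) - 4*(-100)/(-7669))/2 = (-8627*(-1/5611) + 400*(-1/7669))/2 = (8627/5611 - 400/7669)/2 = (½)*(63916063/43030759) = 63916063/86061518 ≈ 0.74268)
B + p(21, 88) = 63916063/86061518 + 21 = 1871207941/86061518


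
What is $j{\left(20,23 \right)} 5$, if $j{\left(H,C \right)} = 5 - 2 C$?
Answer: $-205$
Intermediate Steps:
$j{\left(20,23 \right)} 5 = \left(5 - 46\right) 5 = \left(-41\right) 5 = -205$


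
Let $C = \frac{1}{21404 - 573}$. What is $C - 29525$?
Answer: $- \frac{615035274}{20831} \approx -29525.0$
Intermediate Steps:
$C = \frac{1}{20831}$ ($C = \frac{1}{21404 - 573} = \frac{1}{20831} \approx 4.8005 \cdot 10^{-5}$)
$C - 29525 = \frac{1}{20831} - 29525 = - \frac{615035274}{20831}$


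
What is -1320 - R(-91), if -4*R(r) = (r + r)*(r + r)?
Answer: 6961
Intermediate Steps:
R(r) = -r² (R(r) = -(r + r)*(r + r)/4 = -2*r*2*r/4 = -r²)
-1320 - R(-91) = -1320 - (-1)*(-91)² = -1320 - (-1)*8281 = -1320 - 1*(-8281) = -1320 + 8281 = 6961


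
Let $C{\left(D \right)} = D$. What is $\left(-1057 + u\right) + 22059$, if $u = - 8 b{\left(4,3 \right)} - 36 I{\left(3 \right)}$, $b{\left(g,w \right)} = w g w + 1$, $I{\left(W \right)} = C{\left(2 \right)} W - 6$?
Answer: $20706$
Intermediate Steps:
$I{\left(W \right)} = -6 + 2 W$ ($I{\left(W \right)} = 2 W - 6 = -6 + 2 W$)
$b{\left(g,w \right)} = 1 + g w^{2}$ ($b{\left(g,w \right)} = g w w + 1 = g w^{2} + 1 = 1 + g w^{2}$)
$u = -296$ ($u = - 8 \left(1 + 4 \cdot 3^{2}\right) - 36 \left(-6 + 2 \cdot 3\right) = - 8 \left(1 + 4 \cdot 9\right) - 36 \left(-6 + 6\right) = - 8 \left(1 + 36\right) - 0 = \left(-8\right) 37 + 0 = -296 + 0 = -296$)
$\left(-1057 + u\right) + 22059 = \left(-1057 - 296\right) + 22059 = -1353 + 22059 = 20706$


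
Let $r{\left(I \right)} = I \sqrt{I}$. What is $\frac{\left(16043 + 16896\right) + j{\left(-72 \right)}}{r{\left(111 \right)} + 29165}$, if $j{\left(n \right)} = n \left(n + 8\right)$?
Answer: $\frac{1095058255}{849229594} - \frac{4167717 \sqrt{111}}{849229594} \approx 1.2378$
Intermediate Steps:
$j{\left(n \right)} = n \left(8 + n\right)$
$r{\left(I \right)} = I^{\frac{3}{2}}$
$\frac{\left(16043 + 16896\right) + j{\left(-72 \right)}}{r{\left(111 \right)} + 29165} = \frac{\left(16043 + 16896\right) - 72 \left(8 - 72\right)}{111^{\frac{3}{2}} + 29165} = \frac{32939 - -4608}{111 \sqrt{111} + 29165} = \frac{32939 + 4608}{29165 + 111 \sqrt{111}} = \frac{37547}{29165 + 111 \sqrt{111}}$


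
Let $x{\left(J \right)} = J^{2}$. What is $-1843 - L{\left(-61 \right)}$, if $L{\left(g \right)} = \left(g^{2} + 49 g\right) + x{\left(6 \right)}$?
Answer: $-2611$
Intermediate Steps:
$L{\left(g \right)} = 36 + g^{2} + 49 g$ ($L{\left(g \right)} = \left(g^{2} + 49 g\right) + 6^{2} = \left(g^{2} + 49 g\right) + 36 = 36 + g^{2} + 49 g$)
$-1843 - L{\left(-61 \right)} = -1843 - \left(36 + \left(-61\right)^{2} + 49 \left(-61\right)\right) = -1843 - \left(36 + 3721 - 2989\right) = -1843 - 768 = -2611$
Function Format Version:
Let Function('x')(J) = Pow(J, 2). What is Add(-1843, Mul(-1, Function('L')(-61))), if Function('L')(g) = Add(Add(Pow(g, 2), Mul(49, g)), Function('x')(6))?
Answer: -2611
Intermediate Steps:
Function('L')(g) = Add(36, Pow(g, 2), Mul(49, g)) (Function('L')(g) = Add(Add(Pow(g, 2), Mul(49, g)), Pow(6, 2)) = Add(Add(Pow(g, 2), Mul(49, g)), 36) = Add(36, Pow(g, 2), Mul(49, g)))
Add(-1843, Mul(-1, Function('L')(-61))) = Add(-1843, Mul(-1, Add(36, Pow(-61, 2), Mul(49, -61)))) = Add(-1843, Mul(-1, Add(36, 3721, -2989))) = Add(-1843, Mul(-1, 768)) = Add(-1843, -768) = -2611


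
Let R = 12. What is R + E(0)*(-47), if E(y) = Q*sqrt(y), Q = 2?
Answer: 12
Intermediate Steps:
E(y) = 2*sqrt(y)
R + E(0)*(-47) = 12 + (2*sqrt(0))*(-47) = 12 + (2*0)*(-47) = 12 + 0*(-47) = 12 + 0 = 12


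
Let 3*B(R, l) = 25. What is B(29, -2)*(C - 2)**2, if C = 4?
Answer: 100/3 ≈ 33.333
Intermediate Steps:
B(R, l) = 25/3 (B(R, l) = (1/3)*25 = 25/3)
B(29, -2)*(C - 2)**2 = 25*(4 - 2)**2/3 = (25/3)*2**2 = (25/3)*4 = 100/3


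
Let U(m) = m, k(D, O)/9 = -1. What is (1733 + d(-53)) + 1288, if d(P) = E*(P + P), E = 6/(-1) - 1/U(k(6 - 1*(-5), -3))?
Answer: 32807/9 ≈ 3645.2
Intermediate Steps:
k(D, O) = -9 (k(D, O) = 9*(-1) = -9)
E = -53/9 (E = 6/(-1) - 1/(-9) = 6*(-1) - 1*(-⅑) = -6 + ⅑ = -53/9 ≈ -5.8889)
d(P) = -106*P/9 (d(P) = -53*(P + P)/9 = -106*P/9)
(1733 + d(-53)) + 1288 = (1733 - 106/9*(-53)) + 1288 = (1733 + 5618/9) + 1288 = 21215/9 + 1288 = 32807/9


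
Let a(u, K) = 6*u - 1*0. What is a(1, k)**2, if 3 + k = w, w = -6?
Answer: 36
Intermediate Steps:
k = -9 (k = -3 - 6 = -9)
a(u, K) = 6*u (a(u, K) = 6*u + 0 = 6*u)
a(1, k)**2 = (6*1)**2 = 6**2 = 36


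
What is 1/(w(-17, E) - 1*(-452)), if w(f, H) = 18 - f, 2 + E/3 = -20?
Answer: 1/487 ≈ 0.0020534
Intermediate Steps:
E = -66 (E = -6 + 3*(-20) = -6 - 60 = -66)
1/(w(-17, E) - 1*(-452)) = 1/((18 - 1*(-17)) - 1*(-452)) = 1/((18 + 17) + 452) = 1/(35 + 452) = 1/487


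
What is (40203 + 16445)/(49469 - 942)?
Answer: 56648/48527 ≈ 1.1674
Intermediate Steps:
(40203 + 16445)/(49469 - 942) = 56648/48527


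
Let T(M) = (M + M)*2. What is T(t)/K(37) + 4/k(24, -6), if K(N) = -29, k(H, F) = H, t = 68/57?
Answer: 7/3306 ≈ 0.0021174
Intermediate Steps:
t = 68/57 (t = 68*(1/57) = 68/57 ≈ 1.1930)
T(M) = 4*M (T(M) = (2*M)*2 = 4*M)
T(t)/K(37) + 4/k(24, -6) = (4*(68/57))/(-29) + 4/24 = (272/57)*(-1/29) + 4*(1/24) = -272/1653 + ⅙ = 7/3306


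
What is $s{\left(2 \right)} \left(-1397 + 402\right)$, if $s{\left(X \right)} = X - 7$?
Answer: $4975$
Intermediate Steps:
$s{\left(X \right)} = -7 + X$
$s{\left(2 \right)} \left(-1397 + 402\right) = \left(-7 + 2\right) \left(-1397 + 402\right) = \left(-5\right) \left(-995\right) = 4975$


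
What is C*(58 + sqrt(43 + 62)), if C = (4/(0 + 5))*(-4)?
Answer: -928/5 - 16*sqrt(105)/5 ≈ -218.39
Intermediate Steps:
C = -16/5 (C = (4/5)*(-4) = -16/5 ≈ -3.2000)
C*(58 + sqrt(43 + 62)) = -16*(58 + sqrt(43 + 62))/5 = -16*(58 + sqrt(105))/5 = -928/5 - 16*sqrt(105)/5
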